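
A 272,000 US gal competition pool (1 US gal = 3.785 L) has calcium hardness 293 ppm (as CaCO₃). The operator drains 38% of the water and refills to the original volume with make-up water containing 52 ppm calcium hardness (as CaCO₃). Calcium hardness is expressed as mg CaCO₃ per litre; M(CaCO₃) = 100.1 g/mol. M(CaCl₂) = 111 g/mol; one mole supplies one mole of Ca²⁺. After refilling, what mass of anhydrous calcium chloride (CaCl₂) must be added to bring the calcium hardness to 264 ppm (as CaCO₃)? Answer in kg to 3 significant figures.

71.4 kg

Volume: 272,000 US gal × 3.785 L/gal = 1,029,520 L.
After draining 38% and refilling: 293 × 0.62 + 52 × 0.38 = 201.42 ppm.
Deficit to target: 264 − 201.42 = 62.58 mg/L.
As CaCO₃: 62.58 mg/L × 1,029,520 L = 64,430 g; ÷ 100.1 = 643.6 mol Ca²⁺.
Mass: 643.6 × 111 = 71,440 g.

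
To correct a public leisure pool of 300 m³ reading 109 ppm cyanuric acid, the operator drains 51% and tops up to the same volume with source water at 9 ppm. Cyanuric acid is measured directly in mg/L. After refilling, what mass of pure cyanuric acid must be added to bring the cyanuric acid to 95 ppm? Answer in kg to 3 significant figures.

11.1 kg

Volume: 300 m³ = 300,000 L.
After draining 51% and refilling: 109 × 0.49 + 9 × 0.51 = 58 ppm.
Deficit to target: 95 − 58 = 37 mg/L.
Mass: 37 mg/L × 300,000 L = 11,100 g cyanuric acid.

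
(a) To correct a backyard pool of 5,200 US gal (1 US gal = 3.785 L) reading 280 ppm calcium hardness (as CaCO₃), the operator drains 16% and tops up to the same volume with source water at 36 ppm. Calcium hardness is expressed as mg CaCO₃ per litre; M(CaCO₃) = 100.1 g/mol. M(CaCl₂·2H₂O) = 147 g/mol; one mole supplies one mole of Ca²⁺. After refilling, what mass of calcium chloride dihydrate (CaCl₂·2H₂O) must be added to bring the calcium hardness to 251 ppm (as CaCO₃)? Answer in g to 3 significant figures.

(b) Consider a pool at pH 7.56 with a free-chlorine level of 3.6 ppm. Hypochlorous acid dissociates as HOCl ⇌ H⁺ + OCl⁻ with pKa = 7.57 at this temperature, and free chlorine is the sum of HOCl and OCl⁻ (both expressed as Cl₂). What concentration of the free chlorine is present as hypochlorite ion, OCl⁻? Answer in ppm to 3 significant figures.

(a) Volume: 5,200 US gal × 3.785 L/gal = 19,682 L.
(a) After draining 16% and refilling: 280 × 0.84 + 36 × 0.16 = 240.96 ppm.
(a) Deficit to target: 251 − 240.96 = 10.04 mg/L.
(a) As CaCO₃: 10.04 mg/L × 19,682 L = 197.6 g; ÷ 100.1 = 1.974 mol Ca²⁺.
(a) Mass: 1.974 × 147 = 290.2 g.

(b) [OCl⁻]/[HOCl] = 10^(pH − pKa) = 10^(7.56 − 7.57) = 10^-0.01 = 0.9772.
(b) Fraction as HOCl = 1 / (1 + 0.9772) = 0.5058.
(b) OCl⁻ = (1 − 0.5058) × 3.6 ppm = 1.779 ppm.

(a) 290 g; (b) 1.78 ppm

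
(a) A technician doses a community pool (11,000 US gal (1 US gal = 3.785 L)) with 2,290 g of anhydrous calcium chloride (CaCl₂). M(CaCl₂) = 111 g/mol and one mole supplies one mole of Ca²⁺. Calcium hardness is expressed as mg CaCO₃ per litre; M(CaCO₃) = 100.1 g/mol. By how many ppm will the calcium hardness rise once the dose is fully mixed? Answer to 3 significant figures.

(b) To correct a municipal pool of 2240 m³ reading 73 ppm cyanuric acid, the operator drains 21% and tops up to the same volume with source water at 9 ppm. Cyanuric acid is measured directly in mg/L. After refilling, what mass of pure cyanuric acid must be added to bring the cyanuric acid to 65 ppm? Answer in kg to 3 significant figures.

(a) 49.6 ppm; (b) 12.2 kg

(a) Volume: 11,000 US gal × 3.785 L/gal = 41,635 L.
(a) Moles of Ca²⁺: 2,290 g ÷ 111 g/mol = 20.63 mol.
(a) As CaCO₃: 20.63 mol × 100.1 g/mol = 2065 g.
(a) Rise: 2065 g / 41,635 L × 1000 = 49.6 mg/L.

(b) Volume: 2240 m³ = 2,240,000 L.
(b) After draining 21% and refilling: 73 × 0.79 + 9 × 0.21 = 59.56 ppm.
(b) Deficit to target: 65 − 59.56 = 5.44 mg/L.
(b) Mass: 5.44 mg/L × 2,240,000 L = 12,190 g cyanuric acid.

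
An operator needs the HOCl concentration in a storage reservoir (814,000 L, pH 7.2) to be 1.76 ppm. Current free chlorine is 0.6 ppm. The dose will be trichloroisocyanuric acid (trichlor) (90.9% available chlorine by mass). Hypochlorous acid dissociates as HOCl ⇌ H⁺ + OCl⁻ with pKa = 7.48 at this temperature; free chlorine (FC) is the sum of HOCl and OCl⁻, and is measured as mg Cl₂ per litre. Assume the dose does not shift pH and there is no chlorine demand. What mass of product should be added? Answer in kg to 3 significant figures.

1.87 kg

[OCl⁻]/[HOCl] = 10^(pH − pKa) = 10^(7.2 − 7.48) = 0.5248; fraction as HOCl = 1/(1 + 0.5248) = 0.6558.
Free chlorine required for 1.76 ppm HOCl: 1.76 / 0.6558 = 2.684 ppm.
FC to add: 2.684 − 0.6 = 2.084 mg/L as Cl₂.
Cl₂ equivalent: 2.084 mg/L × 814,000 L = 1696 g.
Product at 90.9% available Cl: 1696 / 0.909 = 1866 g.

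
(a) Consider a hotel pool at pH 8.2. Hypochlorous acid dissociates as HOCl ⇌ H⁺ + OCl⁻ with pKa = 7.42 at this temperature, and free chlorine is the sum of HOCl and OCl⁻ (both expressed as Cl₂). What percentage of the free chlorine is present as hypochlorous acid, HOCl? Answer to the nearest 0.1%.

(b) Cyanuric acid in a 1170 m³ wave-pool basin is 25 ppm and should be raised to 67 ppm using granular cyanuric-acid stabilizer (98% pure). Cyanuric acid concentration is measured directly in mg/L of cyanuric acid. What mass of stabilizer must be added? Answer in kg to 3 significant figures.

(a) [OCl⁻]/[HOCl] = 10^(pH − pKa) = 10^(8.2 − 7.42) = 10^0.78 = 6.026.
(a) Fraction as HOCl = 1 / (1 + 6.026) = 0.1423.

(b) Volume: 1170 m³ = 1,170,000 L.
(b) CYA to add: (67 − 25) = 42 mg/L × 1,170,000 L = 49,140 g cyanuric acid.
(b) At 98% purity: 49,140 / 0.98 = 50,140 g product.

(a) 14.2%; (b) 50.1 kg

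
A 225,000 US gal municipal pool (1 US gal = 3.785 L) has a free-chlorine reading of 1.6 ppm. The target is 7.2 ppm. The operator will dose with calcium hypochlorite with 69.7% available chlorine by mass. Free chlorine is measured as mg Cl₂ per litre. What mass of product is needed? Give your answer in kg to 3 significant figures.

6.84 kg

Volume: 225,000 US gal × 3.785 L/gal = 851,625 L.
Chlorine deficit: 7.2 − 1.6 = 5.6 ppm = 5.6 mg/L as Cl₂.
Cl₂ equivalent needed: 5.6 mg/L × 851,625 L = 4,769,000 mg = 4769 g.
Product at 69.7% available chlorine: 4769 / 0.697 = 6842 g.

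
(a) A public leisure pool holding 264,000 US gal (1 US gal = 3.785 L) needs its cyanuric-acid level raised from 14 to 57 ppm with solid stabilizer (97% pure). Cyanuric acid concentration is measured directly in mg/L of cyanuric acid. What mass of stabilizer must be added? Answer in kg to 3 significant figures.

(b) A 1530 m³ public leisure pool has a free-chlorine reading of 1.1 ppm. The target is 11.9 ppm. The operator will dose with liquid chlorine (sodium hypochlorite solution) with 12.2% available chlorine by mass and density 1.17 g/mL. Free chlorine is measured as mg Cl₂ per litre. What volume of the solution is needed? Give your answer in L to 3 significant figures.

(a) 44.3 kg; (b) 116 L

(a) Volume: 264,000 US gal × 3.785 L/gal = 999,240 L.
(a) CYA to add: (57 − 14) = 43 mg/L × 999,240 L = 42,970 g cyanuric acid.
(a) At 97% purity: 42,970 / 0.97 = 44,300 g product.

(b) Volume: 1530 m³ = 1,530,000 L.
(b) Chlorine deficit: 11.9 − 1.1 = 10.8 ppm = 10.8 mg/L as Cl₂.
(b) Cl₂ equivalent needed: 10.8 mg/L × 1,530,000 L = 16,520,000 mg = 16,520 g.
(b) Product at 12.2% available chlorine: 16,520 / 0.122 = 135,400 g.
(b) Volume at density 1.17 g/mL: 135,400 g ÷ 1.17 g/mL = 115,800 mL.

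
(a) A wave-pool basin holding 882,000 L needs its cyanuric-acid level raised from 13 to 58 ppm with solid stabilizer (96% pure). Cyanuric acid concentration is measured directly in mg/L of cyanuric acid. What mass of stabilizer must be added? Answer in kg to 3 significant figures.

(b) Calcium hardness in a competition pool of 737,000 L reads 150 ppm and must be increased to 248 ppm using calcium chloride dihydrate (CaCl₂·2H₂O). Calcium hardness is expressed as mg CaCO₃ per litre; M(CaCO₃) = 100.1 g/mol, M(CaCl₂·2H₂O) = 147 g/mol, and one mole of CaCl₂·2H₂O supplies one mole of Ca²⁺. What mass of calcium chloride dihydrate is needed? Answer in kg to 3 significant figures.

(a) CYA to add: (58 − 13) = 45 mg/L × 882,000 L = 39,690 g cyanuric acid.
(a) At 96% purity: 39,690 / 0.96 = 41,340 g product.

(b) Hardness to add: (248 − 150) = 98 mg/L as CaCO₃ × 737,000 L = 72,230 g as CaCO₃.
(b) Moles of Ca²⁺ (1 mol Ca²⁺ ≡ 1 mol CaCO₃): 72,230 / 100.1 g/mol = 721.5 mol.
(b) Mass of CaCl₂·2H₂O: 721.5 × 147 = 106,100 g.

(a) 41.3 kg; (b) 106 kg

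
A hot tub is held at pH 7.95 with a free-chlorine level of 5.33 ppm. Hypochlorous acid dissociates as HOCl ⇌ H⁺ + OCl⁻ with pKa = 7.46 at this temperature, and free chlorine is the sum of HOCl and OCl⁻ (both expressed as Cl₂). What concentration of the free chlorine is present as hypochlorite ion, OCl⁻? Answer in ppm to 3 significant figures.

4.03 ppm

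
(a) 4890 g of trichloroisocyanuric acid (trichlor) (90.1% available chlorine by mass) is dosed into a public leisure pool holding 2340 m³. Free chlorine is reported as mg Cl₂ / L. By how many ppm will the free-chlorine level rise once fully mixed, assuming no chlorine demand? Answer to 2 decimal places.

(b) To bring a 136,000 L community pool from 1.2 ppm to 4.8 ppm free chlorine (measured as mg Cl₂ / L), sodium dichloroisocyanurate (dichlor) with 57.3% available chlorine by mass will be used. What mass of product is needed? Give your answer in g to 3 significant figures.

(a) 1.88 ppm; (b) 854 g

(a) Volume: 2340 m³ = 2,340,000 L.
(a) Available chlorine delivered: 4890 g × 0.901 = 4406 g as Cl₂.
(a) Concentration rise: 4406 g / 2,340,000 L = 1.883 mg/L = 1.88 ppm.

(b) Chlorine deficit: 4.8 − 1.2 = 3.6 ppm = 3.6 mg/L as Cl₂.
(b) Cl₂ equivalent needed: 3.6 mg/L × 136,000 L = 489,600 mg = 489.6 g.
(b) Product at 57.3% available chlorine: 489.6 / 0.573 = 854.5 g.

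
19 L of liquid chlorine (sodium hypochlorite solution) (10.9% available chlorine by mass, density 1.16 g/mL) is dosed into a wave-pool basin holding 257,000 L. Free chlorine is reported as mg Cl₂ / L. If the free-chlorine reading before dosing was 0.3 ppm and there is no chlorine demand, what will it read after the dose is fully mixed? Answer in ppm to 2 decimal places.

9.65 ppm

Mass of solution: 19 L × 1000 mL/L × 1.16 g/mL = 22,040 g.
Available chlorine delivered: 22,040 g × 0.109 = 2402 g as Cl₂.
Concentration rise: 2402 g / 257,000 L = 9.348 mg/L = 9.35 ppm.
Final FC: 0.3 + 9.35 = 9.65 ppm.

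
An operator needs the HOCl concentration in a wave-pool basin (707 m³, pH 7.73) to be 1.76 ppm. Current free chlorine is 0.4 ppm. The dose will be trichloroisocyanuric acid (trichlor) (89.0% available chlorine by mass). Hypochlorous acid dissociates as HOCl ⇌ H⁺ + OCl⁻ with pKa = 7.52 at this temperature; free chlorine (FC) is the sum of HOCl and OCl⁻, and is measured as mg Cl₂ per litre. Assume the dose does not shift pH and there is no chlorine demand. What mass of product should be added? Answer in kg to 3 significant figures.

Volume: 707 m³ = 707,000 L.
[OCl⁻]/[HOCl] = 10^(pH − pKa) = 10^(7.73 − 7.52) = 1.622; fraction as HOCl = 1/(1 + 1.622) = 0.3814.
Free chlorine required for 1.76 ppm HOCl: 1.76 / 0.3814 = 4.614 ppm.
FC to add: 4.614 − 0.4 = 4.214 mg/L as Cl₂.
Cl₂ equivalent: 4.214 mg/L × 707,000 L = 2980 g.
Product at 89.0% available Cl: 2980 / 0.89 = 3348 g.

3.35 kg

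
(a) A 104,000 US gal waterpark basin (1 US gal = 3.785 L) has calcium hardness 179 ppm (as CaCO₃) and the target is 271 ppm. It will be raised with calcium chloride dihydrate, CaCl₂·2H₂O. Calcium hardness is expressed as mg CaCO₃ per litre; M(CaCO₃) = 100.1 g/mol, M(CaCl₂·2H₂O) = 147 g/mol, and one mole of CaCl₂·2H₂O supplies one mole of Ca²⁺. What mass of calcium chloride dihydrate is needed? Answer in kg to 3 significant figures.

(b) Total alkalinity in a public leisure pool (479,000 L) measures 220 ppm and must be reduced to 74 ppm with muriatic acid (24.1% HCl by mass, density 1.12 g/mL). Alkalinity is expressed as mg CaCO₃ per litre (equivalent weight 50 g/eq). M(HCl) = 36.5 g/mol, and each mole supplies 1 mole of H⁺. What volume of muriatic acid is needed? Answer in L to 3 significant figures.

(a) 53.2 kg; (b) 189 L

(a) Volume: 104,000 US gal × 3.785 L/gal = 393,640 L.
(a) Hardness to add: (271 − 179) = 92 mg/L as CaCO₃ × 393,640 L = 36,210 g as CaCO₃.
(a) Moles of Ca²⁺ (1 mol Ca²⁺ ≡ 1 mol CaCO₃): 36,210 / 100.1 g/mol = 361.8 mol.
(a) Mass of CaCl₂·2H₂O: 361.8 × 147 = 53,180 g.

(b) Alkalinity to neutralize: (220 − 74) = 146 mg/L as CaCO₃ × 479,000 L = 69,930 g as CaCO₃.
(b) Equivalents of H⁺ required: 69,930 ÷ 50 g/eq = 1399 eq = 1399 mol HCl.
(b) Mass of HCl: 1399 × 36.5 = 51,050 g.
(b) Mass of 24.1% solution: 51,050 / 0.241 = 211,800 g.
(b) Volume: 211,800 g ÷ 1.12 g/mL = 189,100 mL.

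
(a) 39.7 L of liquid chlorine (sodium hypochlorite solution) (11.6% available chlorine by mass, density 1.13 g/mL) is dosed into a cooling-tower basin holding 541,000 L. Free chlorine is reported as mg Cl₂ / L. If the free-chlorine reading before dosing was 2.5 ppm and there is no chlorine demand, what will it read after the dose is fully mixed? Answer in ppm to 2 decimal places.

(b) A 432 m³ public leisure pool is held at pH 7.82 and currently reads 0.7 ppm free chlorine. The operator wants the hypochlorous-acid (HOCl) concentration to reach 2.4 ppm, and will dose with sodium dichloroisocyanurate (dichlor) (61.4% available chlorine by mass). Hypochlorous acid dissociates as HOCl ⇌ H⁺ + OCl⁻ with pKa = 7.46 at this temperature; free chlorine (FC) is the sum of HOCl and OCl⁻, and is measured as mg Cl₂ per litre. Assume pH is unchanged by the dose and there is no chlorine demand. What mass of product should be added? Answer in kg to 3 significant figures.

(a) 12.12 ppm; (b) 5.06 kg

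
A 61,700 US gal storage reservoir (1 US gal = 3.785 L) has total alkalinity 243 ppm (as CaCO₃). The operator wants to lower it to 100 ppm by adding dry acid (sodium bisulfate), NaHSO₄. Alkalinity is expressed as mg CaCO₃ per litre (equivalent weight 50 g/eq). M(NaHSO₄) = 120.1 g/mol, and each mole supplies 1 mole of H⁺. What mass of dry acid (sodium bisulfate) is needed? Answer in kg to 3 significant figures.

80.2 kg

Volume: 61,700 US gal × 3.785 L/gal = 233,534 L.
Alkalinity to neutralize: (243 − 100) = 143 mg/L as CaCO₃ × 233,534 L = 33,400 g as CaCO₃.
Equivalents of H⁺ required: 33,400 ÷ 50 g/eq = 667.9 eq = 667.9 mol NaHSO₄.
Mass of NaHSO₄: 667.9 × 120.1 = 80,220 g.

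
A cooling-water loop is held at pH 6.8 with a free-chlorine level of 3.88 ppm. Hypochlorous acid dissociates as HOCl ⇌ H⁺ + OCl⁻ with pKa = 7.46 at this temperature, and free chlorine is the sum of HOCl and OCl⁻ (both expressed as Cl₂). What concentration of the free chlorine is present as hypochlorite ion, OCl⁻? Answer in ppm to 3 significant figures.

0.696 ppm

[OCl⁻]/[HOCl] = 10^(pH − pKa) = 10^(6.8 − 7.46) = 10^-0.66 = 0.2188.
Fraction as HOCl = 1 / (1 + 0.2188) = 0.8205.
OCl⁻ = (1 − 0.8205) × 3.88 ppm = 0.6965 ppm.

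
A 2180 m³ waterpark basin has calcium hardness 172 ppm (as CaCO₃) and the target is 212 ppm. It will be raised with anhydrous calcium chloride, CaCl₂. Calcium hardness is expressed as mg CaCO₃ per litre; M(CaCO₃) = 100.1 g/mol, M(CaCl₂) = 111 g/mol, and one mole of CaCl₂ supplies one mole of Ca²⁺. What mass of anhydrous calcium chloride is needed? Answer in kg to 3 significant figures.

96.7 kg

Volume: 2180 m³ = 2,180,000 L.
Hardness to add: (212 − 172) = 40 mg/L as CaCO₃ × 2,180,000 L = 87,200 g as CaCO₃.
Moles of Ca²⁺ (1 mol Ca²⁺ ≡ 1 mol CaCO₃): 87,200 / 100.1 g/mol = 871.1 mol.
Mass of CaCl₂: 871.1 × 111 = 96,700 g.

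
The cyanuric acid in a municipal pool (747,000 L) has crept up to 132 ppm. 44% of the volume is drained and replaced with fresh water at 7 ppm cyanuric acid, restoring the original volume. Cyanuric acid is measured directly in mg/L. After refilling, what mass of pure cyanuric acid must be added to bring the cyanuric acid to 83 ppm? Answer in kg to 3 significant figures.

After draining 44% and refilling: 132 × 0.56 + 7 × 0.44 = 77 ppm.
Deficit to target: 83 − 77 = 6 mg/L.
Mass: 6 mg/L × 747,000 L = 4482 g cyanuric acid.

4.48 kg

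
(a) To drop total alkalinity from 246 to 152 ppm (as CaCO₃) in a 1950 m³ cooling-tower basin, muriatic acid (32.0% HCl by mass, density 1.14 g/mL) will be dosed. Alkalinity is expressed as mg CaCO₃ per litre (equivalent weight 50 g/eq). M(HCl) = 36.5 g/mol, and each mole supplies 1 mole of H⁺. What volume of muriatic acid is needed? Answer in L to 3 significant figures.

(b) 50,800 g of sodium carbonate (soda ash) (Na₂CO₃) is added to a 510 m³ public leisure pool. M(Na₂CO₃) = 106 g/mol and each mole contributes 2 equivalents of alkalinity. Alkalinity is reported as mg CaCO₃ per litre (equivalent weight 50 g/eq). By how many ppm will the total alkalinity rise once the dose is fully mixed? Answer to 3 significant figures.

(a) 367 L; (b) 94.0 ppm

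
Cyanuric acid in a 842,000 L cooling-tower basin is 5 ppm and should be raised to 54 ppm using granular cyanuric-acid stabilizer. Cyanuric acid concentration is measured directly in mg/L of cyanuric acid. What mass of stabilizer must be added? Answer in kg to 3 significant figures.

CYA to add: (54 − 5) = 49 mg/L × 842,000 L = 41,260 g cyanuric acid.

41.3 kg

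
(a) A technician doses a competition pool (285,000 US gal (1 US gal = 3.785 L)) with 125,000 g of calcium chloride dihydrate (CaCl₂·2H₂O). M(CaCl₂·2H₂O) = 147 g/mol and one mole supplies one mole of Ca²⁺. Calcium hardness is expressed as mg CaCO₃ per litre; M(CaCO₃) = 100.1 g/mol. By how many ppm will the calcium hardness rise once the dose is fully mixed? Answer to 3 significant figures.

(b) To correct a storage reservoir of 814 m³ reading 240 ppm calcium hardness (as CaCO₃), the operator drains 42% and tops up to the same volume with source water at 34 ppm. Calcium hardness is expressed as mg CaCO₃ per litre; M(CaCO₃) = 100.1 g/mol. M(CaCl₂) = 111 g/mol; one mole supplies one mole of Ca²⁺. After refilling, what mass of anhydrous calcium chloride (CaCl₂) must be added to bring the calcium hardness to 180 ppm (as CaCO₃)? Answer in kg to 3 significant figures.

(a) 78.9 ppm; (b) 23.9 kg

(a) Volume: 285,000 US gal × 3.785 L/gal = 1,078,725 L.
(a) Moles of Ca²⁺: 125,000 g ÷ 147 g/mol = 850.3 mol.
(a) As CaCO₃: 850.3 mol × 100.1 g/mol = 85,120 g.
(a) Rise: 85,120 g / 1,078,725 L × 1000 = 78.91 mg/L.

(b) Volume: 814 m³ = 814,000 L.
(b) After draining 42% and refilling: 240 × 0.58 + 34 × 0.42 = 153.48 ppm.
(b) Deficit to target: 180 − 153.48 = 26.52 mg/L.
(b) As CaCO₃: 26.52 mg/L × 814,000 L = 21,590 g; ÷ 100.1 = 215.7 mol Ca²⁺.
(b) Mass: 215.7 × 111 = 23,940 g.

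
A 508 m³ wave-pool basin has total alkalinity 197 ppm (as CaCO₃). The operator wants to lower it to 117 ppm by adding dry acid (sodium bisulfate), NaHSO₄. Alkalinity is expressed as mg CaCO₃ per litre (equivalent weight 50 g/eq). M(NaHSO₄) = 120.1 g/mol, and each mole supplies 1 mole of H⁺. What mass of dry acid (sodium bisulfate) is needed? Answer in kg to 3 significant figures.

97.6 kg

Volume: 508 m³ = 508,000 L.
Alkalinity to neutralize: (197 − 117) = 80 mg/L as CaCO₃ × 508,000 L = 40,640 g as CaCO₃.
Equivalents of H⁺ required: 40,640 ÷ 50 g/eq = 812.8 eq = 812.8 mol NaHSO₄.
Mass of NaHSO₄: 812.8 × 120.1 = 97,620 g.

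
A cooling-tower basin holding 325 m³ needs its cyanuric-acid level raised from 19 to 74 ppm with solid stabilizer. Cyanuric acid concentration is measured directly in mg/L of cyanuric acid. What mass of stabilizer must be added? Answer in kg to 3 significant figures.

Volume: 325 m³ = 325,000 L.
CYA to add: (74 − 19) = 55 mg/L × 325,000 L = 17,880 g cyanuric acid.

17.9 kg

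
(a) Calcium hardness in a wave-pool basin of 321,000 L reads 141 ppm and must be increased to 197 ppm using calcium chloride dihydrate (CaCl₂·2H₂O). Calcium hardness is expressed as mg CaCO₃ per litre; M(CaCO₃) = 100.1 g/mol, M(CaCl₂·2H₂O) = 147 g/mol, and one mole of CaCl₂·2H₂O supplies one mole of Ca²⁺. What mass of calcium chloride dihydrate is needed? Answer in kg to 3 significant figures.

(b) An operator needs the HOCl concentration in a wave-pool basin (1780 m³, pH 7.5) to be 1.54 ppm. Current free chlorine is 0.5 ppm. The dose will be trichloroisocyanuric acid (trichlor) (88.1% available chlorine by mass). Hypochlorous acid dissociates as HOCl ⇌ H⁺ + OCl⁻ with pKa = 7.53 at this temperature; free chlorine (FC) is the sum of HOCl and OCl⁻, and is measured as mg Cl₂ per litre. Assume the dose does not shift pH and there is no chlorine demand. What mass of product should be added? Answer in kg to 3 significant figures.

(a) 26.4 kg; (b) 5.01 kg

(a) Hardness to add: (197 − 141) = 56 mg/L as CaCO₃ × 321,000 L = 17,980 g as CaCO₃.
(a) Moles of Ca²⁺ (1 mol Ca²⁺ ≡ 1 mol CaCO₃): 17,980 / 100.1 g/mol = 179.6 mol.
(a) Mass of CaCl₂·2H₂O: 179.6 × 147 = 26,400 g.

(b) Volume: 1780 m³ = 1,780,000 L.
(b) [OCl⁻]/[HOCl] = 10^(pH − pKa) = 10^(7.5 − 7.53) = 0.9333; fraction as HOCl = 1/(1 + 0.9333) = 0.5173.
(b) Free chlorine required for 1.54 ppm HOCl: 1.54 / 0.5173 = 2.977 ppm.
(b) FC to add: 2.977 − 0.5 = 2.477 mg/L as Cl₂.
(b) Cl₂ equivalent: 2.477 mg/L × 1,780,000 L = 4409 g.
(b) Product at 88.1% available Cl: 4409 / 0.881 = 5005 g.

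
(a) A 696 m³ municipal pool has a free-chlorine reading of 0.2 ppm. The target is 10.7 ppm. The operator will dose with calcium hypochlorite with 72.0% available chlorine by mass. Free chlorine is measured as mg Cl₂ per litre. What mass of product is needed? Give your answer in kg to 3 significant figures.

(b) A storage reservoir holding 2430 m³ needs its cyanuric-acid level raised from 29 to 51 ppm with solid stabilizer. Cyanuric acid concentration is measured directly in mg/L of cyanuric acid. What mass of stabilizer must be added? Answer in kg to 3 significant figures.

(a) Volume: 696 m³ = 696,000 L.
(a) Chlorine deficit: 10.7 − 0.2 = 10.5 ppm = 10.5 mg/L as Cl₂.
(a) Cl₂ equivalent needed: 10.5 mg/L × 696,000 L = 7,308,000 mg = 7308 g.
(a) Product at 72.0% available chlorine: 7308 / 0.72 = 10,150 g.

(b) Volume: 2430 m³ = 2,430,000 L.
(b) CYA to add: (51 − 29) = 22 mg/L × 2,430,000 L = 53,460 g cyanuric acid.

(a) 10.2 kg; (b) 53.5 kg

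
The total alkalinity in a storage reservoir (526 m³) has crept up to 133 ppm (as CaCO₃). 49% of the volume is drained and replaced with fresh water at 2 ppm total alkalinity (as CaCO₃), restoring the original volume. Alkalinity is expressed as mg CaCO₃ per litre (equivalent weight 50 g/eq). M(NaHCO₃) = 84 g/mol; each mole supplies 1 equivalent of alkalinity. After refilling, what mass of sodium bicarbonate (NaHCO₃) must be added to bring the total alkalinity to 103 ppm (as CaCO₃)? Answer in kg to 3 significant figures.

30.2 kg

Volume: 526 m³ = 526,000 L.
After draining 49% and refilling: 133 × 0.51 + 2 × 0.49 = 68.81 ppm.
Deficit to target: 103 − 68.81 = 34.19 mg/L.
As CaCO₃: 34.19 mg/L × 526,000 L = 17,980 g; ÷ 50 g/eq ÷ 1 = 359.7 mol NaHCO₃.
Mass: 359.7 × 84 = 30,210 g.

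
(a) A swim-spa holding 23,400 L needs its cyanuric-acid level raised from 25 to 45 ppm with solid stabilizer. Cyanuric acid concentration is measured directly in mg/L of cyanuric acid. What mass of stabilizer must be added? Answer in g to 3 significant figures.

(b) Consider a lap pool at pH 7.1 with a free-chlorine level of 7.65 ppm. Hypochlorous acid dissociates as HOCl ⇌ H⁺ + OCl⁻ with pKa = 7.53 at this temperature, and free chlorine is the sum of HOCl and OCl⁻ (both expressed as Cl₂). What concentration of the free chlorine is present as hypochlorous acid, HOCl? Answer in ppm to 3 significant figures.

(a) 468 g; (b) 5.58 ppm

(a) CYA to add: (45 − 25) = 20 mg/L × 23,400 L = 468 g cyanuric acid.

(b) [OCl⁻]/[HOCl] = 10^(pH − pKa) = 10^(7.1 − 7.53) = 10^-0.43 = 0.3715.
(b) Fraction as HOCl = 1 / (1 + 0.3715) = 0.7291.
(b) HOCl = 0.7291 × 7.65 ppm = 5.578 ppm.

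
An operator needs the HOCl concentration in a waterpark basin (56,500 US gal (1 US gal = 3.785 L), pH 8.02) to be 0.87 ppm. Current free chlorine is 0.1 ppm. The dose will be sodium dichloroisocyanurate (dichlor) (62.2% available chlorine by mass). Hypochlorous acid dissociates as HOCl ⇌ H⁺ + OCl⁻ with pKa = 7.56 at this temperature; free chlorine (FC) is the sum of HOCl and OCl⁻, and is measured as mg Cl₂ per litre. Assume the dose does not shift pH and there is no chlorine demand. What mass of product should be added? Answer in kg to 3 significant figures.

Volume: 56,500 US gal × 3.785 L/gal = 213,852 L.
[OCl⁻]/[HOCl] = 10^(pH − pKa) = 10^(8.02 − 7.56) = 2.884; fraction as HOCl = 1/(1 + 2.884) = 0.2575.
Free chlorine required for 0.87 ppm HOCl: 0.87 / 0.2575 = 3.379 ppm.
FC to add: 3.379 − 0.1 = 3.279 mg/L as Cl₂.
Cl₂ equivalent: 3.279 mg/L × 213,852 L = 701.2 g.
Product at 62.2% available Cl: 701.2 / 0.622 = 1127 g.

1.13 kg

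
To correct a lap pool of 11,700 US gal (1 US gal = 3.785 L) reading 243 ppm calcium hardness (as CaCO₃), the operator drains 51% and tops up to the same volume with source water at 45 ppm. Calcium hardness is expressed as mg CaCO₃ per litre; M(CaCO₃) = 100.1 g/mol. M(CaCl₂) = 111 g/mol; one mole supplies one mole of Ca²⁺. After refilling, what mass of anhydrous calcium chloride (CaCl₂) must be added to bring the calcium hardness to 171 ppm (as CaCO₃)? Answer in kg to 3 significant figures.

Volume: 11,700 US gal × 3.785 L/gal = 44,284 L.
After draining 51% and refilling: 243 × 0.49 + 45 × 0.51 = 142.02 ppm.
Deficit to target: 171 − 142.02 = 28.98 mg/L.
As CaCO₃: 28.98 mg/L × 44,284 L = 1283 g; ÷ 100.1 = 12.82 mol Ca²⁺.
Mass: 12.82 × 111 = 1423 g.

1.42 kg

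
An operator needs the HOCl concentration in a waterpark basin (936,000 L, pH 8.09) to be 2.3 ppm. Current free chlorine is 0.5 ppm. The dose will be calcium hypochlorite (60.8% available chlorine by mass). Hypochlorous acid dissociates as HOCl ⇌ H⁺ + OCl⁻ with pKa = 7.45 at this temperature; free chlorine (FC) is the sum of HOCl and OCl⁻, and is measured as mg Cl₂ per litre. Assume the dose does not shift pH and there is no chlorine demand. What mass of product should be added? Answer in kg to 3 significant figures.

18.2 kg

[OCl⁻]/[HOCl] = 10^(pH − pKa) = 10^(8.09 − 7.45) = 4.365; fraction as HOCl = 1/(1 + 4.365) = 0.1864.
Free chlorine required for 2.3 ppm HOCl: 2.3 / 0.1864 = 12.34 ppm.
FC to add: 12.34 − 0.5 = 11.84 mg/L as Cl₂.
Cl₂ equivalent: 11.84 mg/L × 936,000 L = 11,080 g.
Product at 60.8% available Cl: 11,080 / 0.608 = 18,230 g.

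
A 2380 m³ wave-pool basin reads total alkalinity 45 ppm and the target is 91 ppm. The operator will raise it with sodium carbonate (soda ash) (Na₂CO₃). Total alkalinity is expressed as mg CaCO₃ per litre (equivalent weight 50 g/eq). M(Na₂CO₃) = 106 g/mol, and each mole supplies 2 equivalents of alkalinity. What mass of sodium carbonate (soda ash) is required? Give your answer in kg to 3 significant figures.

Volume: 2380 m³ = 2,380,000 L.
Alkalinity to add: (91 − 45) = 46 mg/L as CaCO₃ × 2,380,000 L = 109,500 g as CaCO₃.
Equivalents: 109,500 g ÷ 50 g/eq = 2190 eq.
Each mole of Na₂CO₃ supplies 2 eq, so 2190 / 2 = 1095 mol.
Mass: 1095 mol × 106 g/mol = 116,000 g.

116 kg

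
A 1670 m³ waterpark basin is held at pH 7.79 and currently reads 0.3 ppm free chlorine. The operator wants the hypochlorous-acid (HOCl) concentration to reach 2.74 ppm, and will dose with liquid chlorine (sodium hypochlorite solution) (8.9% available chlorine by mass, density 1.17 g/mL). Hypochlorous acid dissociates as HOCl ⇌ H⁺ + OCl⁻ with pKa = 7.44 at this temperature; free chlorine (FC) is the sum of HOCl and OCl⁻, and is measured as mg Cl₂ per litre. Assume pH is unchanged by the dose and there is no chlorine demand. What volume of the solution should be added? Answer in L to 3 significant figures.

138 L

Volume: 1670 m³ = 1,670,000 L.
[OCl⁻]/[HOCl] = 10^(pH − pKa) = 10^(7.79 − 7.44) = 2.239; fraction as HOCl = 1/(1 + 2.239) = 0.3088.
Free chlorine required for 2.74 ppm HOCl: 2.74 / 0.3088 = 8.874 ppm.
FC to add: 8.874 − 0.3 = 8.574 mg/L as Cl₂.
Cl₂ equivalent: 8.574 mg/L × 1,670,000 L = 14,320 g.
Product at 8.9% available Cl: 14,320 / 0.089 = 160,900 g.
Volume: 160,900 g ÷ 1.17 g/mL = 137,500 mL.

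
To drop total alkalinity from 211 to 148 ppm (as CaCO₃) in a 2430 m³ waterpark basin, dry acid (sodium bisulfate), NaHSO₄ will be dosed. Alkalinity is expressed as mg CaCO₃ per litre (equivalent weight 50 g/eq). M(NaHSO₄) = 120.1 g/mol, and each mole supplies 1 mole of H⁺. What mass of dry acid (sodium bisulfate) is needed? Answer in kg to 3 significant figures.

368 kg

Volume: 2430 m³ = 2,430,000 L.
Alkalinity to neutralize: (211 − 148) = 63 mg/L as CaCO₃ × 2,430,000 L = 153,100 g as CaCO₃.
Equivalents of H⁺ required: 153,100 ÷ 50 g/eq = 3062 eq = 3062 mol NaHSO₄.
Mass of NaHSO₄: 3062 × 120.1 = 367,700 g.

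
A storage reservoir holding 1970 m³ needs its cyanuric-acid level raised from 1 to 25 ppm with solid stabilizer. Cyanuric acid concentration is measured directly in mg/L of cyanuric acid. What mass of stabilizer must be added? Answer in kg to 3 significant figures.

47.3 kg

Volume: 1970 m³ = 1,970,000 L.
CYA to add: (25 − 1) = 24 mg/L × 1,970,000 L = 47,280 g cyanuric acid.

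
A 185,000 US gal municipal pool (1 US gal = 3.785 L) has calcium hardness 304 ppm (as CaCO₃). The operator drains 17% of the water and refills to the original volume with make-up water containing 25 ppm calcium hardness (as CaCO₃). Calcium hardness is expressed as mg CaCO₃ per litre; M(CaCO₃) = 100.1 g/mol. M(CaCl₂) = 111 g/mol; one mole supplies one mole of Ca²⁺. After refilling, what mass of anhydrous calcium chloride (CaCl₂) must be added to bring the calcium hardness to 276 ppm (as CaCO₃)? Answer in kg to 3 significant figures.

Volume: 185,000 US gal × 3.785 L/gal = 700,225 L.
After draining 17% and refilling: 304 × 0.83 + 25 × 0.17 = 256.57 ppm.
Deficit to target: 276 − 256.57 = 19.43 mg/L.
As CaCO₃: 19.43 mg/L × 700,225 L = 13,610 g; ÷ 100.1 = 135.9 mol Ca²⁺.
Mass: 135.9 × 111 = 15,090 g.

15.1 kg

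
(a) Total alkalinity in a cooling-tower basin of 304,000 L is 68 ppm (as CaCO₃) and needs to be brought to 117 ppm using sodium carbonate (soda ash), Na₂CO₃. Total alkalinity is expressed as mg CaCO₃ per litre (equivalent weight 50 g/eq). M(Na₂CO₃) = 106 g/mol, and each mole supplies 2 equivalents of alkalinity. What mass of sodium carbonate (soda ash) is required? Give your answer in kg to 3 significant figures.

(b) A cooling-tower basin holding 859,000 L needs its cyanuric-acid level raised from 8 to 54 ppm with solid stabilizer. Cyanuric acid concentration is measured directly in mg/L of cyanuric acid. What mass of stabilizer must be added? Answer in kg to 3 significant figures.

(a) 15.8 kg; (b) 39.5 kg

(a) Alkalinity to add: (117 − 68) = 49 mg/L as CaCO₃ × 304,000 L = 14,900 g as CaCO₃.
(a) Equivalents: 14,900 g ÷ 50 g/eq = 297.9 eq.
(a) Each mole of Na₂CO₃ supplies 2 eq, so 297.9 / 2 = 149 mol.
(a) Mass: 149 mol × 106 g/mol = 15,790 g.

(b) CYA to add: (54 − 8) = 46 mg/L × 859,000 L = 39,510 g cyanuric acid.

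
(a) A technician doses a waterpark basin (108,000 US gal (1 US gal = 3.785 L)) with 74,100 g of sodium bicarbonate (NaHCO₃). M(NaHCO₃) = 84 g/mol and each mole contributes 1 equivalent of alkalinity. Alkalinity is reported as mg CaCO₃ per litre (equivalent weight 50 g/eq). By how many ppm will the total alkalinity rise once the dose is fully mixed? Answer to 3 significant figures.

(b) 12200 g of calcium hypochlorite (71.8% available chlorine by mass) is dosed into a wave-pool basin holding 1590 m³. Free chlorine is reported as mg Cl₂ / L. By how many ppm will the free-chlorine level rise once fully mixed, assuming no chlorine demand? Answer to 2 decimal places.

(a) Volume: 108,000 US gal × 3.785 L/gal = 408,780 L.
(a) Moles of NaHCO₃: 74,100 g ÷ 84 g/mol = 882.1 mol → 882.1 eq of alkalinity.
(a) As CaCO₃: 882.1 eq × 50 g/eq = 44,110 g.
(a) Rise: 44,110 g / 408,780 L × 1000 = 107.9 mg/L.

(b) Volume: 1590 m³ = 1,590,000 L.
(b) Available chlorine delivered: 12,200 g × 0.718 = 8760 g as Cl₂.
(b) Concentration rise: 8760 g / 1,590,000 L = 5.509 mg/L = 5.51 ppm.

(a) 108 ppm; (b) 5.51 ppm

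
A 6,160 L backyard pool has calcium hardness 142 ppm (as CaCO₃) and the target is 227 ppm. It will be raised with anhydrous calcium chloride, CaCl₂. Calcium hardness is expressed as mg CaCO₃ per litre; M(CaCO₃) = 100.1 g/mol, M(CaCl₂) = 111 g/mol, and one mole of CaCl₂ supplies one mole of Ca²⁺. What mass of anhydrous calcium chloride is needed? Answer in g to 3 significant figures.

581 g

Hardness to add: (227 − 142) = 85 mg/L as CaCO₃ × 6,160 L = 523.6 g as CaCO₃.
Moles of Ca²⁺ (1 mol Ca²⁺ ≡ 1 mol CaCO₃): 523.6 / 100.1 g/mol = 5.231 mol.
Mass of CaCl₂: 5.231 × 111 = 580.6 g.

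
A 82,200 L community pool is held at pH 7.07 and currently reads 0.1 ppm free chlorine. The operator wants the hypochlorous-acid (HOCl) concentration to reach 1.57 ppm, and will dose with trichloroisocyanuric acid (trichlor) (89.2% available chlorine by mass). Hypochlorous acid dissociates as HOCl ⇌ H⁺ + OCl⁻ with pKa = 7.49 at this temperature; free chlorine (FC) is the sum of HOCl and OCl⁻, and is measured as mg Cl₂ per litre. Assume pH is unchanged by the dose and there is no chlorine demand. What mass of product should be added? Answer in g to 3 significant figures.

190 g

[OCl⁻]/[HOCl] = 10^(pH − pKa) = 10^(7.07 − 7.49) = 0.3802; fraction as HOCl = 1/(1 + 0.3802) = 0.7245.
Free chlorine required for 1.57 ppm HOCl: 1.57 / 0.7245 = 2.167 ppm.
FC to add: 2.167 − 0.1 = 2.067 mg/L as Cl₂.
Cl₂ equivalent: 2.067 mg/L × 82,200 L = 169.9 g.
Product at 89.2% available Cl: 169.9 / 0.892 = 190.5 g.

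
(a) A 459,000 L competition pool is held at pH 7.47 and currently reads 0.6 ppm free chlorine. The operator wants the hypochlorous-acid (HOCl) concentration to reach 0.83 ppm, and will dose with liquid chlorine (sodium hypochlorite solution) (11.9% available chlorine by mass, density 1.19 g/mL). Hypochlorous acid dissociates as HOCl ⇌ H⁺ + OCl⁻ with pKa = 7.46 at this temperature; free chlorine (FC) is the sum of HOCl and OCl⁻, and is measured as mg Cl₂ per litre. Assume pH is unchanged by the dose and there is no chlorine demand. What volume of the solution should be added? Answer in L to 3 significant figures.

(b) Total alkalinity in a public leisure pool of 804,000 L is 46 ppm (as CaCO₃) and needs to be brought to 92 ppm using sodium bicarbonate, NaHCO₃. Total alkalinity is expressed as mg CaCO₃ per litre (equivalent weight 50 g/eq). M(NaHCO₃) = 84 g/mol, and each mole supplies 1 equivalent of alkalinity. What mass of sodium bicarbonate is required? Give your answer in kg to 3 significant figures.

(a) [OCl⁻]/[HOCl] = 10^(pH − pKa) = 10^(7.47 − 7.46) = 1.023; fraction as HOCl = 1/(1 + 1.023) = 0.4942.
(a) Free chlorine required for 0.83 ppm HOCl: 0.83 / 0.4942 = 1.679 ppm.
(a) FC to add: 1.679 − 0.6 = 1.079 mg/L as Cl₂.
(a) Cl₂ equivalent: 1.079 mg/L × 459,000 L = 495.4 g.
(a) Product at 11.9% available Cl: 495.4 / 0.119 = 4163 g.
(a) Volume: 4163 g ÷ 1.19 g/mL = 3498 mL.

(b) Alkalinity to add: (92 − 46) = 46 mg/L as CaCO₃ × 804,000 L = 36,980 g as CaCO₃.
(b) Equivalents: 36,980 g ÷ 50 g/eq = 739.7 eq.
(b) NaHCO₃ supplies 1 eq per mole → 739.7 mol.
(b) Mass: 739.7 mol × 84 g/mol = 62,130 g.

(a) 3.50 L; (b) 62.1 kg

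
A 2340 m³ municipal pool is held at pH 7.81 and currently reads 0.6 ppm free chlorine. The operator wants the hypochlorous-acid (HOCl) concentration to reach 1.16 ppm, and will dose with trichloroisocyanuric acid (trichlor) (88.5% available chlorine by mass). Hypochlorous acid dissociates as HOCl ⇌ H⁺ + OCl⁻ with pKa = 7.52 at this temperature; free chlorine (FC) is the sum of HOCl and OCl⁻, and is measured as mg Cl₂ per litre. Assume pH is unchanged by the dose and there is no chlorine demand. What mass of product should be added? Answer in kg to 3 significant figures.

Volume: 2340 m³ = 2,340,000 L.
[OCl⁻]/[HOCl] = 10^(pH − pKa) = 10^(7.81 − 7.52) = 1.95; fraction as HOCl = 1/(1 + 1.95) = 0.339.
Free chlorine required for 1.16 ppm HOCl: 1.16 / 0.339 = 3.422 ppm.
FC to add: 3.422 − 0.6 = 2.822 mg/L as Cl₂.
Cl₂ equivalent: 2.822 mg/L × 2,340,000 L = 6603 g.
Product at 88.5% available Cl: 6603 / 0.885 = 7461 g.

7.46 kg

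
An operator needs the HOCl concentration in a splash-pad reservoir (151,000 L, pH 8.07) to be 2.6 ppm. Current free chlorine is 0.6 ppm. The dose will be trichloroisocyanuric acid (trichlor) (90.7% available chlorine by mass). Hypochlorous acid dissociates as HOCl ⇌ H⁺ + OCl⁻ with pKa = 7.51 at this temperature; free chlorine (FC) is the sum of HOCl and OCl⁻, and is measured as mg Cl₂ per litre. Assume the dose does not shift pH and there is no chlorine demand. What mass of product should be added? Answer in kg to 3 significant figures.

1.90 kg

[OCl⁻]/[HOCl] = 10^(pH − pKa) = 10^(8.07 − 7.51) = 3.631; fraction as HOCl = 1/(1 + 3.631) = 0.2159.
Free chlorine required for 2.6 ppm HOCl: 2.6 / 0.2159 = 12.04 ppm.
FC to add: 12.04 − 0.6 = 11.44 mg/L as Cl₂.
Cl₂ equivalent: 11.44 mg/L × 151,000 L = 1727 g.
Product at 90.7% available Cl: 1727 / 0.907 = 1905 g.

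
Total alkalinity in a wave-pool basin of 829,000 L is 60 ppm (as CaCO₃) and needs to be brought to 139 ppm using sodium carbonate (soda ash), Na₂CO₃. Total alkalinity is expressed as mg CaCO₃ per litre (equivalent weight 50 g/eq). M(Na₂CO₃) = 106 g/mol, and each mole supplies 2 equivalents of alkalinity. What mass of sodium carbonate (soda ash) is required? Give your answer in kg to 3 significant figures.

69.4 kg

Alkalinity to add: (139 − 60) = 79 mg/L as CaCO₃ × 829,000 L = 65,490 g as CaCO₃.
Equivalents: 65,490 g ÷ 50 g/eq = 1310 eq.
Each mole of Na₂CO₃ supplies 2 eq, so 1310 / 2 = 654.9 mol.
Mass: 654.9 mol × 106 g/mol = 69,420 g.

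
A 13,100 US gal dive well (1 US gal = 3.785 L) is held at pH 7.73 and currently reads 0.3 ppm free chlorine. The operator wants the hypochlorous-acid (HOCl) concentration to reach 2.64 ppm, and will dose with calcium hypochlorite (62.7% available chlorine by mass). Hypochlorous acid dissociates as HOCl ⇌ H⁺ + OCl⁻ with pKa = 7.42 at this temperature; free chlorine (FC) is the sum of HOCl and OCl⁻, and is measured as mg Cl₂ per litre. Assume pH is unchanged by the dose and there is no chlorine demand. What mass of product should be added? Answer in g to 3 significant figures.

Volume: 13,100 US gal × 3.785 L/gal = 49,584 L.
[OCl⁻]/[HOCl] = 10^(pH − pKa) = 10^(7.73 − 7.42) = 2.042; fraction as HOCl = 1/(1 + 2.042) = 0.3288.
Free chlorine required for 2.64 ppm HOCl: 2.64 / 0.3288 = 8.03 ppm.
FC to add: 8.03 − 0.3 = 7.73 mg/L as Cl₂.
Cl₂ equivalent: 7.73 mg/L × 49,584 L = 383.3 g.
Product at 62.7% available Cl: 383.3 / 0.627 = 611.3 g.

611 g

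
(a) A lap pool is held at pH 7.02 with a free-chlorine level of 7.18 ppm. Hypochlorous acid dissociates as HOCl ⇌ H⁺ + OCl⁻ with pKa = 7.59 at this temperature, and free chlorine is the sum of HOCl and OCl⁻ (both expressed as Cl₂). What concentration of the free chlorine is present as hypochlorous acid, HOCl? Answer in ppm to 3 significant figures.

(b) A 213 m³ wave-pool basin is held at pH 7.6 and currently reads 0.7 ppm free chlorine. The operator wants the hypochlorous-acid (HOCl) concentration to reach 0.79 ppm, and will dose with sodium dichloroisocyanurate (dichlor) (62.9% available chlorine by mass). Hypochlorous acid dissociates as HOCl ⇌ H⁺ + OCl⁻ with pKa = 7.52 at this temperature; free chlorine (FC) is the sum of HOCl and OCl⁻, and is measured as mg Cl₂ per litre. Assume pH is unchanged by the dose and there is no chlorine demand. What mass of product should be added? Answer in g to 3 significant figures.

(a) 5.66 ppm; (b) 352 g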